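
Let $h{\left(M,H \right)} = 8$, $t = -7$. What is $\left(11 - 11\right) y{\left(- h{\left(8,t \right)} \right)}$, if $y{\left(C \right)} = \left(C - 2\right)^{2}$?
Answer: $0$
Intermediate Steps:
$y{\left(C \right)} = \left(-2 + C\right)^{2}$
$\left(11 - 11\right) y{\left(- h{\left(8,t \right)} \right)} = \left(11 - 11\right) \left(-2 - 8\right)^{2} = 0 \left(-10\right)^{2} = 0 \cdot 100 = 0$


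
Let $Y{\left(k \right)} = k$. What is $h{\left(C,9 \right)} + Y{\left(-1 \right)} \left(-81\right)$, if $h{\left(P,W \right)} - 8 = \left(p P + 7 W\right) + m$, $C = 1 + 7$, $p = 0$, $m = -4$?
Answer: $148$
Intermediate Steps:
$C = 8$
$h{\left(P,W \right)} = 4 + 7 W$ ($h{\left(P,W \right)} = 8 + \left(\left(0 P + 7 W\right) - 4\right) = 8 + \left(\left(0 + 7 W\right) - 4\right) = 8 + \left(7 W - 4\right) = 8 + \left(-4 + 7 W\right) = 4 + 7 W$)
$h{\left(C,9 \right)} + Y{\left(-1 \right)} \left(-81\right) = \left(4 + 7 \cdot 9\right) - -81 = \left(4 + 63\right) + 81 = 67 + 81 = 148$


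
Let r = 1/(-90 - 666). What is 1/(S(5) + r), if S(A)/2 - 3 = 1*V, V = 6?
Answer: 756/13607 ≈ 0.055560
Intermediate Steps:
S(A) = 18 (S(A) = 6 + 2*(1*6) = 6 + 2*6 = 6 + 12 = 18)
r = -1/756 (r = 1/(-756) = -1/756 ≈ -0.0013228)
1/(S(5) + r) = 1/(18 - 1/756) = 1/(13607/756) = 756/13607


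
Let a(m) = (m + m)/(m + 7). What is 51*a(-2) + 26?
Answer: -74/5 ≈ -14.800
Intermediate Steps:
a(m) = 2*m/(7 + m) (a(m) = (2*m)/(7 + m) = 2*m/(7 + m))
51*a(-2) + 26 = 51*(2*(-2)/(7 - 2)) + 26 = 51*(2*(-2)/5) + 26 = 51*(2*(-2)*(1/5)) + 26 = 51*(-4/5) + 26 = -204/5 + 26 = -74/5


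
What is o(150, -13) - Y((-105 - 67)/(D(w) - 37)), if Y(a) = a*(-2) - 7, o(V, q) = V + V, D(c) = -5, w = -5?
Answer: 6619/21 ≈ 315.19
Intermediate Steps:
o(V, q) = 2*V
Y(a) = -7 - 2*a (Y(a) = -2*a - 7 = -7 - 2*a)
o(150, -13) - Y((-105 - 67)/(D(w) - 37)) = 2*150 - (-7 - 2*(-105 - 67)/(-5 - 37)) = 300 - (-7 - (-344)/(-42)) = 300 - (-7 - (-344)*(-1)/42) = 300 - (-7 - 2*86/21) = 300 - (-7 - 172/21) = 300 - 1*(-319/21) = 300 + 319/21 = 6619/21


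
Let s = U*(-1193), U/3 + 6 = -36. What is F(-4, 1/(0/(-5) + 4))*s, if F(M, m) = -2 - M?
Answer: 300636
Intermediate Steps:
U = -126 (U = -18 + 3*(-36) = -18 - 108 = -126)
s = 150318 (s = -126*(-1193) = 150318)
F(-4, 1/(0/(-5) + 4))*s = (-2 - 1*(-4))*150318 = (-2 + 4)*150318 = 2*150318 = 300636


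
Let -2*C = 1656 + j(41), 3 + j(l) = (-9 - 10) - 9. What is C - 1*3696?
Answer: -9017/2 ≈ -4508.5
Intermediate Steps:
j(l) = -31 (j(l) = -3 + ((-9 - 10) - 9) = -3 + (-19 - 9) = -3 - 28 = -31)
C = -1625/2 (C = -(1656 - 31)/2 = -½*1625 = -1625/2 ≈ -812.50)
C - 1*3696 = -1625/2 - 1*3696 = -1625/2 - 3696 = -9017/2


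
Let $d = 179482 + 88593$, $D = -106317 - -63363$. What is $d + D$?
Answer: $225121$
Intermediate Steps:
$D = -42954$ ($D = -106317 + 63363 = -42954$)
$d = 268075$
$d + D = 268075 - 42954 = 225121$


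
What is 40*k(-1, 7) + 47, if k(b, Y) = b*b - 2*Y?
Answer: -473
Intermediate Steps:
k(b, Y) = b² - 2*Y
40*k(-1, 7) + 47 = 40*((-1)² - 2*7) + 47 = 40*(1 - 14) + 47 = 40*(-13) + 47 = -520 + 47 = -473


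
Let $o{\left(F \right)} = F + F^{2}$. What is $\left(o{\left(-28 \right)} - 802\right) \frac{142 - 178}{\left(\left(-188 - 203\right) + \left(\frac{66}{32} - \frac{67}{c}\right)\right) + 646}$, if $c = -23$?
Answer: $\frac{609408}{95671} \approx 6.3698$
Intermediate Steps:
$\left(o{\left(-28 \right)} - 802\right) \frac{142 - 178}{\left(\left(-188 - 203\right) + \left(\frac{66}{32} - \frac{67}{c}\right)\right) + 646} = \left(- 28 \left(1 - 28\right) - 802\right) \frac{142 - 178}{\left(\left(-188 - 203\right) + \left(\frac{66}{32} - \frac{67}{-23}\right)\right) + 646} = \left(\left(-28\right) \left(-27\right) - 802\right) \left(- \frac{36}{\left(-391 + \left(66 \cdot \frac{1}{32} - - \frac{67}{23}\right)\right) + 646}\right) = \left(756 - 802\right) \left(- \frac{36}{\left(-391 + \left(\frac{33}{16} + \frac{67}{23}\right)\right) + 646}\right) = - 46 \left(- \frac{36}{\left(-391 + \frac{1831}{368}\right) + 646}\right) = - 46 \left(- \frac{36}{- \frac{142057}{368} + 646}\right) = - 46 \left(- \frac{36}{\frac{95671}{368}}\right) = - 46 \left(\left(-36\right) \frac{368}{95671}\right) = \left(-46\right) \left(- \frac{13248}{95671}\right) = \frac{609408}{95671}$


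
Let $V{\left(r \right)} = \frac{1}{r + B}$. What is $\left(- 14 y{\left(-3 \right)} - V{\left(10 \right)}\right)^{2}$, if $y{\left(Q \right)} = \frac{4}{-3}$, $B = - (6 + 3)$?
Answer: $\frac{2809}{9} \approx 312.11$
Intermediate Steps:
$B = -9$ ($B = \left(-1\right) 9 = -9$)
$y{\left(Q \right)} = - \frac{4}{3}$ ($y{\left(Q \right)} = 4 \left(- \frac{1}{3}\right) = - \frac{4}{3}$)
$V{\left(r \right)} = \frac{1}{-9 + r}$ ($V{\left(r \right)} = \frac{1}{r - 9} = \frac{1}{-9 + r}$)
$\left(- 14 y{\left(-3 \right)} - V{\left(10 \right)}\right)^{2} = \left(\left(-14\right) \left(- \frac{4}{3}\right) - \frac{1}{-9 + 10}\right)^{2} = \left(\frac{56}{3} - 1^{-1}\right)^{2} = \left(\frac{56}{3} - 1\right)^{2} = \left(\frac{53}{3}\right)^{2} = \frac{2809}{9}$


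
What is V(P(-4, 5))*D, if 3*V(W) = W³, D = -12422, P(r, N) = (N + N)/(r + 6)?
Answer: -1552750/3 ≈ -5.1758e+5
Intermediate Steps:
P(r, N) = 2*N/(6 + r) (P(r, N) = (2*N)/(6 + r) = 2*N/(6 + r))
V(W) = W³/3
V(P(-4, 5))*D = ((2*5/(6 - 4))³/3)*(-12422) = ((2*5/2)³/3)*(-12422) = ((2*5*(½))³/3)*(-12422) = ((⅓)*5³)*(-12422) = ((⅓)*125)*(-12422) = (125/3)*(-12422) = -1552750/3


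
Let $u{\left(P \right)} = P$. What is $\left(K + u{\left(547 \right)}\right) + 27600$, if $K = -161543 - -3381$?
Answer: $-130015$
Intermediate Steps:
$K = -158162$ ($K = -161543 + 3381 = -158162$)
$\left(K + u{\left(547 \right)}\right) + 27600 = \left(-158162 + 547\right) + 27600 = -157615 + 27600 = -130015$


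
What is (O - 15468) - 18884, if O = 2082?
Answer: -32270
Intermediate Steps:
(O - 15468) - 18884 = (2082 - 15468) - 18884 = -13386 - 18884 = -32270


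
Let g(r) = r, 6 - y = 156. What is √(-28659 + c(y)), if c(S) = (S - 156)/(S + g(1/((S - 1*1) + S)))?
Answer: I*√58420445585853/45151 ≈ 169.28*I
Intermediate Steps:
y = -150 (y = 6 - 1*156 = 6 - 156 = -150)
c(S) = (-156 + S)/(S + 1/(-1 + 2*S)) (c(S) = (S - 156)/(S + 1/((S - 1*1) + S)) = (-156 + S)/(S + 1/((S - 1) + S)) = (-156 + S)/(S + 1/((-1 + S) + S)) = (-156 + S)/(S + 1/(-1 + 2*S)))
√(-28659 + c(y)) = √(-28659 + (-1 + 2*(-150))*(-156 - 150)/(1 - 150*(-1 + 2*(-150)))) = √(-28659 + (-1 - 300)*(-306)/(1 - 150*(-1 - 300))) = √(-28659 - 301*(-306)/(1 - 150*(-301))) = √(-28659 - 301*(-306)/(1 + 45150)) = √(-28659 - 301*(-306)/45151) = √(-28659 + (1/45151)*(-301)*(-306)) = √(-28659 + 92106/45151) = √(-1293890403/45151) = I*√58420445585853/45151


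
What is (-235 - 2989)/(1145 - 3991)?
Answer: 1612/1423 ≈ 1.1328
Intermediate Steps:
(-235 - 2989)/(1145 - 3991) = -3224/(-2846) = -3224*(-1/2846) = 1612/1423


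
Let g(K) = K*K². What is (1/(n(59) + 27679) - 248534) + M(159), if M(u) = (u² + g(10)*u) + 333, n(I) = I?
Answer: -1773012959/27738 ≈ -63920.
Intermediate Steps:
g(K) = K³
M(u) = 333 + u² + 1000*u (M(u) = (u² + 10³*u) + 333 = (u² + 1000*u) + 333 = 333 + u² + 1000*u)
(1/(n(59) + 27679) - 248534) + M(159) = (1/(59 + 27679) - 248534) + (333 + 159² + 1000*159) = (1/27738 - 248534) + (333 + 25281 + 159000) = (1/27738 - 248534) + 184614 = -6893836091/27738 + 184614 = -1773012959/27738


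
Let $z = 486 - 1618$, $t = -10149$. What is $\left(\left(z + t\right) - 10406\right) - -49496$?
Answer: $27809$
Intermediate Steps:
$z = -1132$
$\left(\left(z + t\right) - 10406\right) - -49496 = \left(\left(-1132 - 10149\right) - 10406\right) - -49496 = \left(-11281 - 10406\right) + 49496 = -21687 + 49496 = 27809$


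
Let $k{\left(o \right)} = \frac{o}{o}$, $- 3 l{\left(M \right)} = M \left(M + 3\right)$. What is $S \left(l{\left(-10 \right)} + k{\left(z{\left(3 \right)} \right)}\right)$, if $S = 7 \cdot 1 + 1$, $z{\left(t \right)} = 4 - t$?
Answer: $- \frac{536}{3} \approx -178.67$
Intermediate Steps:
$l{\left(M \right)} = - \frac{M \left(3 + M\right)}{3}$ ($l{\left(M \right)} = - \frac{M \left(M + 3\right)}{3} = - \frac{M \left(3 + M\right)}{3}$)
$S = 8$ ($S = 7 + 1 = 8$)
$k{\left(o \right)} = 1$
$S \left(l{\left(-10 \right)} + k{\left(z{\left(3 \right)} \right)}\right) = 8 \left(\left(- \frac{1}{3}\right) \left(-10\right) \left(3 - 10\right) + 1\right) = 8 \left(\left(- \frac{1}{3}\right) \left(-10\right) \left(-7\right) + 1\right) = 8 \left(- \frac{70}{3} + 1\right) = 8 \left(- \frac{67}{3}\right) = - \frac{536}{3}$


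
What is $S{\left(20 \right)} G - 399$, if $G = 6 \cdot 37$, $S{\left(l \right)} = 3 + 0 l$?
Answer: $267$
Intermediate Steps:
$S{\left(l \right)} = 3$ ($S{\left(l \right)} = 3 + 0 = 3$)
$G = 222$
$S{\left(20 \right)} G - 399 = 3 \cdot 222 - 399 = 666 - 399 = 267$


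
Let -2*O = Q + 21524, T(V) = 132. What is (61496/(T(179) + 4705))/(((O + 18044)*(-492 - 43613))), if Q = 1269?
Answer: -122992/2836300591075 ≈ -4.3364e-8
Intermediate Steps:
O = -22793/2 (O = -(1269 + 21524)/2 = -½*22793 = -22793/2 ≈ -11397.)
(61496/(T(179) + 4705))/(((O + 18044)*(-492 - 43613))) = (61496/(132 + 4705))/(((-22793/2 + 18044)*(-492 - 43613))) = (61496/4837)/(((13295/2)*(-44105))) = (61496*(1/4837))/(-586375975/2) = (61496/4837)*(-2/586375975) = -122992/2836300591075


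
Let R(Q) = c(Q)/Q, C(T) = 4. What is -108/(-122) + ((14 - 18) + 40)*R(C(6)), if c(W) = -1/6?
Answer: -75/122 ≈ -0.61475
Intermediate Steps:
c(W) = -⅙ (c(W) = -1*⅙ = -⅙)
R(Q) = -1/(6*Q)
-108/(-122) + ((14 - 18) + 40)*R(C(6)) = -108/(-122) + ((14 - 18) + 40)*(-⅙/4) = -108*(-1/122) + (-4 + 40)*(-⅙*¼) = 54/61 + 36*(-1/24) = 54/61 - 3/2 = -75/122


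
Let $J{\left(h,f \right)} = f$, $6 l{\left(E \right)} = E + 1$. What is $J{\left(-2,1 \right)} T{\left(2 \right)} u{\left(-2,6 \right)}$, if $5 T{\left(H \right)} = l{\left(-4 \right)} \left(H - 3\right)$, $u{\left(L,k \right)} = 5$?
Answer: $\frac{1}{2} \approx 0.5$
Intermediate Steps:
$l{\left(E \right)} = \frac{1}{6} + \frac{E}{6}$ ($l{\left(E \right)} = \frac{E + 1}{6} = \frac{1 + E}{6} = \frac{1}{6} + \frac{E}{6}$)
$T{\left(H \right)} = \frac{3}{10} - \frac{H}{10}$ ($T{\left(H \right)} = \frac{\left(\frac{1}{6} + \frac{1}{6} \left(-4\right)\right) \left(H - 3\right)}{5} = \frac{\left(\frac{1}{6} - \frac{2}{3}\right) \left(-3 + H\right)}{5} = \frac{\left(- \frac{1}{2}\right) \left(-3 + H\right)}{5} = \frac{\frac{3}{2} - \frac{H}{2}}{5} = \frac{3}{10} - \frac{H}{10}$)
$J{\left(-2,1 \right)} T{\left(2 \right)} u{\left(-2,6 \right)} = 1 \left(\frac{3}{10} - \frac{1}{5}\right) 5 = 1 \cdot \frac{1}{10} \cdot 5 = \frac{1}{10} \cdot 5 = \frac{1}{2}$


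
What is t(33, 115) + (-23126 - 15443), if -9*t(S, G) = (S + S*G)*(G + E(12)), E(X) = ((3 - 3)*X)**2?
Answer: -262447/3 ≈ -87482.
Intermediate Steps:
E(X) = 0 (E(X) = (0*X)**2 = 0**2 = 0)
t(S, G) = -G*(S + G*S)/9 (t(S, G) = -(S + S*G)*(G + 0)/9 = -(S + G*S)*G/9 = -G*(S + G*S)/9)
t(33, 115) + (-23126 - 15443) = -1/9*115*33*(1 + 115) + (-23126 - 15443) = -1/9*115*33*116 - 38569 = -146740/3 - 38569 = -262447/3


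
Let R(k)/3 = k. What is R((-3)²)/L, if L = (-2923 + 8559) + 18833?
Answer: 27/24469 ≈ 0.0011034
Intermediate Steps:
L = 24469 (L = 5636 + 18833 = 24469)
R(k) = 3*k
R((-3)²)/L = (3*(-3)²)/24469 = (3*9)*(1/24469) = 27*(1/24469) = 27/24469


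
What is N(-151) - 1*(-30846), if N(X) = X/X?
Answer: 30847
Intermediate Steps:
N(X) = 1
N(-151) - 1*(-30846) = 1 - 1*(-30846) = 1 + 30846 = 30847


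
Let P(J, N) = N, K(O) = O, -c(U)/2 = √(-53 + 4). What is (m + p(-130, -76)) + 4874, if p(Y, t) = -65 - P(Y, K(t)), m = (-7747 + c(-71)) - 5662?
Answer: -8524 - 14*I ≈ -8524.0 - 14.0*I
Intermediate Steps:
c(U) = -14*I (c(U) = -2*√(-53 + 4) = -14*I)
m = -13409 - 14*I (m = (-7747 - 14*I) - 5662 = -13409 - 14*I ≈ -13409.0 - 14.0*I)
p(Y, t) = -65 - t
(m + p(-130, -76)) + 4874 = ((-13409 - 14*I) + (-65 - 1*(-76))) + 4874 = ((-13409 - 14*I) + (-65 + 76)) + 4874 = ((-13409 - 14*I) + 11) + 4874 = (-13398 - 14*I) + 4874 = -8524 - 14*I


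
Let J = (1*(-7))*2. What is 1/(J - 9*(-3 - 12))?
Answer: 1/121 ≈ 0.0082645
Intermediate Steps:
J = -14 (J = -7*2 = -14)
1/(J - 9*(-3 - 12)) = 1/(-14 - 9*(-3 - 12)) = 1/(-14 - 9*(-15)) = 1/(-14 + 135) = 1/121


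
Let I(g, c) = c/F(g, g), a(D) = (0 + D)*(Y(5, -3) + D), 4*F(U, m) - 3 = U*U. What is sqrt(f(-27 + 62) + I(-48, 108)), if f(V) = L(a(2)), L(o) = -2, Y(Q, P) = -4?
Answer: I*sqrt(1071986)/769 ≈ 1.3464*I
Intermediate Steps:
F(U, m) = 3/4 + U**2/4 (F(U, m) = 3/4 + (U*U)/4 = 3/4 + U**2/4)
a(D) = D*(-4 + D) (a(D) = (0 + D)*(-4 + D) = D*(-4 + D))
I(g, c) = c/(3/4 + g**2/4)
f(V) = -2
sqrt(f(-27 + 62) + I(-48, 108)) = sqrt(-2 + 4*108/(3 + (-48)**2)) = sqrt(-2 + 4*108/(3 + 2304)) = sqrt(-2 + 4*108/2307) = sqrt(-2 + 4*108*(1/2307)) = sqrt(-2 + 144/769) = sqrt(-1394/769) = I*sqrt(1071986)/769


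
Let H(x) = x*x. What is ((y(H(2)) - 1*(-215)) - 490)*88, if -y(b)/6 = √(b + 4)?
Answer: -24200 - 1056*√2 ≈ -25693.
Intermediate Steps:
H(x) = x²
y(b) = -6*√(4 + b) (y(b) = -6*√(b + 4) = -6*√(4 + b))
((y(H(2)) - 1*(-215)) - 490)*88 = ((-6*√(4 + 2²) - 1*(-215)) - 490)*88 = ((-6*√(4 + 4) + 215) - 490)*88 = ((-12*√2 + 215) - 490)*88 = ((215 - 12*√2) - 490)*88 = (-275 - 12*√2)*88 = -24200 - 1056*√2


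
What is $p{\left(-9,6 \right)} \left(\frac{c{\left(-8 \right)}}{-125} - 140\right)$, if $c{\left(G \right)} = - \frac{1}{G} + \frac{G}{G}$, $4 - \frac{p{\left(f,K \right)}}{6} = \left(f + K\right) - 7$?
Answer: $- \frac{2940189}{250} \approx -11761.0$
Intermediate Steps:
$p{\left(f,K \right)} = 66 - 6 K - 6 f$ ($p{\left(f,K \right)} = 24 - 6 \left(\left(f + K\right) - 7\right) = 24 - 6 \left(\left(K + f\right) - 7\right) = 24 - 6 \left(-7 + K + f\right) = 24 - \left(-42 + 6 K + 6 f\right) = 66 - 6 K - 6 f$)
$c{\left(G \right)} = 1 - \frac{1}{G}$ ($c{\left(G \right)} = - \frac{1}{G} + 1 = 1 - \frac{1}{G}$)
$p{\left(-9,6 \right)} \left(\frac{c{\left(-8 \right)}}{-125} - 140\right) = \left(66 - 36 - -54\right) \left(\frac{\frac{1}{-8} \left(-1 - 8\right)}{-125} - 140\right) = \left(66 - 36 + 54\right) \left(\left(- \frac{1}{8}\right) \left(-9\right) \left(- \frac{1}{125}\right) - 140\right) = 84 \left(\frac{9}{8} \left(- \frac{1}{125}\right) - 140\right) = 84 \left(- \frac{9}{1000} - 140\right) = 84 \left(- \frac{140009}{1000}\right) = - \frac{2940189}{250}$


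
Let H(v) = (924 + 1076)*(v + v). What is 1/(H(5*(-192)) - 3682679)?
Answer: -1/7522679 ≈ -1.3293e-7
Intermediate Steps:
H(v) = 4000*v (H(v) = 2000*(2*v) = 4000*v)
1/(H(5*(-192)) - 3682679) = 1/(4000*(5*(-192)) - 3682679) = 1/(4000*(-960) - 3682679) = 1/(-3840000 - 3682679) = 1/(-7522679) = -1/7522679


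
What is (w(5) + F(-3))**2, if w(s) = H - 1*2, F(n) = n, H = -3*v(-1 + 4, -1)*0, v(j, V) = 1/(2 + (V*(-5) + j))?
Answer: 25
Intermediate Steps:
v(j, V) = 1/(2 + j - 5*V) (v(j, V) = 1/(2 + (-5*V + j)) = 1/(2 + (j - 5*V)) = 1/(2 + j - 5*V))
H = 0 (H = -3/(2 + (-1 + 4) - 5*(-1))*0 = -3/(2 + 3 + 5)*0 = -3/10*0 = 0)
w(s) = -2 (w(s) = 0 - 1*2 = 0 - 2 = -2)
(w(5) + F(-3))**2 = (-2 - 3)**2 = (-5)**2 = 25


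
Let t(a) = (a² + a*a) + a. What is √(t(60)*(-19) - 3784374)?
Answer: I*√3922314 ≈ 1980.5*I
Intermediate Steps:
t(a) = a + 2*a² (t(a) = (a² + a²) + a = 2*a² + a = a + 2*a²)
√(t(60)*(-19) - 3784374) = √((60*(1 + 2*60))*(-19) - 3784374) = √((60*(1 + 120))*(-19) - 3784374) = √((60*121)*(-19) - 3784374) = √(7260*(-19) - 3784374) = √(-137940 - 3784374) = √(-3922314) = I*√3922314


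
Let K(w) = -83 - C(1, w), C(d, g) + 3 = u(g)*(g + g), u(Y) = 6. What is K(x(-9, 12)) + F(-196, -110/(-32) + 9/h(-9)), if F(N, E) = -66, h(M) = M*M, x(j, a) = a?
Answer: -290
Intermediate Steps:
h(M) = M**2
C(d, g) = -3 + 12*g (C(d, g) = -3 + 6*(g + g) = -3 + 6*(2*g) = -3 + 12*g)
K(w) = -80 - 12*w (K(w) = -83 - (-3 + 12*w) = -83 + (3 - 12*w) = -80 - 12*w)
K(x(-9, 12)) + F(-196, -110/(-32) + 9/h(-9)) = (-80 - 12*12) - 66 = (-80 - 144) - 66 = -224 - 66 = -290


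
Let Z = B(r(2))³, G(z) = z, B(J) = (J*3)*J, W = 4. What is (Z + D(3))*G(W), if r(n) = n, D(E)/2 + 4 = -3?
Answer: 6856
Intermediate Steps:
D(E) = -14 (D(E) = -8 + 2*(-3) = -8 - 6 = -14)
B(J) = 3*J² (B(J) = (3*J)*J = 3*J²)
Z = 1728 (Z = (3*2²)³ = (3*4)³ = 12³ = 1728)
(Z + D(3))*G(W) = (1728 - 14)*4 = 1714*4 = 6856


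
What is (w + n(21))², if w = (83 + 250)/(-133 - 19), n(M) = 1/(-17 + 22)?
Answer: 2289169/577600 ≈ 3.9632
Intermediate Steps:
n(M) = ⅕ (n(M) = 1/5 = ⅕)
w = -333/152 (w = 333/(-152) = 333*(-1/152) = -333/152 ≈ -2.1908)
(w + n(21))² = (-333/152 + ⅕)² = (-1513/760)² = 2289169/577600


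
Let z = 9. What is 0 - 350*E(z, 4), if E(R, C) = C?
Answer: -1400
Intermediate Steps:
0 - 350*E(z, 4) = 0 - 350*4 = 0 - 1400 = -1400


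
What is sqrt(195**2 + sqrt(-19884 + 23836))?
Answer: sqrt(38025 + 4*sqrt(247)) ≈ 195.16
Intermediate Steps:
sqrt(195**2 + sqrt(-19884 + 23836)) = sqrt(38025 + sqrt(3952)) = sqrt(38025 + 4*sqrt(247))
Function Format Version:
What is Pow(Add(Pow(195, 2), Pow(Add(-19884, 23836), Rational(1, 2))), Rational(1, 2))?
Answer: Pow(Add(38025, Mul(4, Pow(247, Rational(1, 2)))), Rational(1, 2)) ≈ 195.16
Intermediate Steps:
Pow(Add(Pow(195, 2), Pow(Add(-19884, 23836), Rational(1, 2))), Rational(1, 2)) = Pow(Add(38025, Pow(3952, Rational(1, 2))), Rational(1, 2)) = Pow(Add(38025, Mul(4, Pow(247, Rational(1, 2)))), Rational(1, 2))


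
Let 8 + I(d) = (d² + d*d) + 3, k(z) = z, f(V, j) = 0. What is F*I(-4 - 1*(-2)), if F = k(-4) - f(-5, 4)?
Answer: -12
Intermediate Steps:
F = -4 (F = -4 - 1*0 = -4 + 0 = -4)
I(d) = -5 + 2*d² (I(d) = -8 + ((d² + d*d) + 3) = -8 + ((d² + d²) + 3) = -8 + (2*d² + 3) = -8 + (3 + 2*d²) = -5 + 2*d²)
F*I(-4 - 1*(-2)) = -4*(-5 + 2*(-4 - 1*(-2))²) = -4*(-5 + 2*(-4 + 2)²) = -4*(-5 + 2*(-2)²) = -4*(-5 + 2*4) = -4*(-5 + 8) = -4*3 = -12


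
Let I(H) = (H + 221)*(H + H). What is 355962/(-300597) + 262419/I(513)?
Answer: -21020769185/25152754572 ≈ -0.83572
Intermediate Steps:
I(H) = 2*H*(221 + H) (I(H) = (221 + H)*(2*H) = 2*H*(221 + H))
355962/(-300597) + 262419/I(513) = 355962/(-300597) + 262419/((2*513*(221 + 513))) = 355962*(-1/300597) + 262419/((2*513*734)) = -118654/100199 + 262419/753084 = -118654/100199 + 262419*(1/753084) = -118654/100199 + 87473/251028 = -21020769185/25152754572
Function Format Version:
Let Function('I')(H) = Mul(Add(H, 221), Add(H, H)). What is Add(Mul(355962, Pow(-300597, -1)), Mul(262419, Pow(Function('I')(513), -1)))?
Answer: Rational(-21020769185, 25152754572) ≈ -0.83572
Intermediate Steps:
Function('I')(H) = Mul(2, H, Add(221, H)) (Function('I')(H) = Mul(Add(221, H), Mul(2, H)) = Mul(2, H, Add(221, H)))
Add(Mul(355962, Pow(-300597, -1)), Mul(262419, Pow(Function('I')(513), -1))) = Add(Mul(355962, Pow(-300597, -1)), Mul(262419, Pow(Mul(2, 513, Add(221, 513)), -1))) = Add(Mul(355962, Rational(-1, 300597)), Mul(262419, Pow(Mul(2, 513, 734), -1))) = Add(Rational(-118654, 100199), Mul(262419, Pow(753084, -1))) = Add(Rational(-118654, 100199), Mul(262419, Rational(1, 753084))) = Add(Rational(-118654, 100199), Rational(87473, 251028)) = Rational(-21020769185, 25152754572)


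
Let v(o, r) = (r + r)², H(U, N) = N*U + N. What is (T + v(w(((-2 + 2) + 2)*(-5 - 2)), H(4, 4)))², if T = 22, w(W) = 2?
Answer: 2630884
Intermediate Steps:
H(U, N) = N + N*U
v(o, r) = 4*r² (v(o, r) = (2*r)² = 4*r²)
(T + v(w(((-2 + 2) + 2)*(-5 - 2)), H(4, 4)))² = (22 + 4*(4*(1 + 4))²)² = (22 + 4*(4*5)²)² = (22 + 4*20²)² = (22 + 4*400)² = (22 + 1600)² = 1622² = 2630884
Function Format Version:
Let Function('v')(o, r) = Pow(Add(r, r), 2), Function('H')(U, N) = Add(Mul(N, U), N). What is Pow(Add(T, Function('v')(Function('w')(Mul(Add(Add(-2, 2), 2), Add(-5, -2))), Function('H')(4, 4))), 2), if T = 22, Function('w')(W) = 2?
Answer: 2630884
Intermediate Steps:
Function('H')(U, N) = Add(N, Mul(N, U))
Function('v')(o, r) = Mul(4, Pow(r, 2)) (Function('v')(o, r) = Pow(Mul(2, r), 2) = Mul(4, Pow(r, 2)))
Pow(Add(T, Function('v')(Function('w')(Mul(Add(Add(-2, 2), 2), Add(-5, -2))), Function('H')(4, 4))), 2) = Pow(Add(22, Mul(4, Pow(Mul(4, Add(1, 4)), 2))), 2) = Pow(Add(22, Mul(4, Pow(Mul(4, 5), 2))), 2) = Pow(Add(22, Mul(4, Pow(20, 2))), 2) = Pow(Add(22, Mul(4, 400)), 2) = Pow(Add(22, 1600), 2) = Pow(1622, 2) = 2630884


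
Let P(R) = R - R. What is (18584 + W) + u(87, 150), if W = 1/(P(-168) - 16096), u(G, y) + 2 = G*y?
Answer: 509148671/16096 ≈ 31632.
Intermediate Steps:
u(G, y) = -2 + G*y
P(R) = 0
W = -1/16096 (W = 1/(0 - 16096) = 1/(-16096) = -1/16096 ≈ -6.2127e-5)
(18584 + W) + u(87, 150) = (18584 - 1/16096) + (-2 + 87*150) = 299128063/16096 + (-2 + 13050) = 299128063/16096 + 13048 = 509148671/16096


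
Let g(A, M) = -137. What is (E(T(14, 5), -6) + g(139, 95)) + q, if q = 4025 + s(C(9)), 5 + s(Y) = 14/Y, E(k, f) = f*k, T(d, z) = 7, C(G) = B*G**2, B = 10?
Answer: 1555612/405 ≈ 3841.0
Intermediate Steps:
C(G) = 10*G**2
s(Y) = -5 + 14/Y
q = 1628107/405 (q = 4025 + (-5 + 14/((10*9**2))) = 4025 + (-5 + 14/((10*81))) = 4025 + (-5 + 14/810) = 4025 + (-5 + 14*(1/810)) = 4025 + (-5 + 7/405) = 4025 - 2018/405 = 1628107/405 ≈ 4020.0)
(E(T(14, 5), -6) + g(139, 95)) + q = (-6*7 - 137) + 1628107/405 = (-42 - 137) + 1628107/405 = -179 + 1628107/405 = 1555612/405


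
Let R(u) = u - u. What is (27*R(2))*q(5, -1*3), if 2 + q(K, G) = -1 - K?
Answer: 0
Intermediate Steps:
q(K, G) = -3 - K (q(K, G) = -2 + (-1 - K) = -3 - K)
R(u) = 0
(27*R(2))*q(5, -1*3) = (27*0)*(-3 - 1*5) = 0*(-3 - 5) = 0*(-8) = 0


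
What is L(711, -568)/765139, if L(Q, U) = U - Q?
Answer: -1279/765139 ≈ -0.0016716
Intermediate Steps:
L(711, -568)/765139 = (-568 - 1*711)/765139 = (-568 - 711)*(1/765139) = -1279*1/765139 = -1279/765139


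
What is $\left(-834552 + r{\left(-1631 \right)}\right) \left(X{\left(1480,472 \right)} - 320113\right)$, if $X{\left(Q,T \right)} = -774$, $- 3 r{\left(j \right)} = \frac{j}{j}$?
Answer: $\frac{803390983759}{3} \approx 2.678 \cdot 10^{11}$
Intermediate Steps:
$r{\left(j \right)} = - \frac{1}{3}$ ($r{\left(j \right)} = - \frac{j \frac{1}{j}}{3} = \left(- \frac{1}{3}\right) 1 = - \frac{1}{3}$)
$\left(-834552 + r{\left(-1631 \right)}\right) \left(X{\left(1480,472 \right)} - 320113\right) = \left(-834552 - \frac{1}{3}\right) \left(-774 - 320113\right) = \left(- \frac{2503657}{3}\right) \left(-320887\right) = \frac{803390983759}{3}$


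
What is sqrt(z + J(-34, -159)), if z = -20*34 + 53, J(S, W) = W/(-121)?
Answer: 6*I*sqrt(2103)/11 ≈ 25.014*I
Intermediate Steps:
J(S, W) = -W/121 (J(S, W) = W*(-1/121) = -W/121)
z = -627 (z = -680 + 53 = -627)
sqrt(z + J(-34, -159)) = sqrt(-627 - 1/121*(-159)) = sqrt(-627 + 159/121) = sqrt(-75708/121) = 6*I*sqrt(2103)/11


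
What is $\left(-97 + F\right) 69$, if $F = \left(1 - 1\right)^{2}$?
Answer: $-6693$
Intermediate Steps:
$F = 0$ ($F = 0^{2} = 0$)
$\left(-97 + F\right) 69 = \left(-97 + 0\right) 69 = \left(-97\right) 69 = -6693$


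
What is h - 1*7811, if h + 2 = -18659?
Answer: -26472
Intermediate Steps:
h = -18661 (h = -2 - 18659 = -18661)
h - 1*7811 = -18661 - 1*7811 = -18661 - 7811 = -26472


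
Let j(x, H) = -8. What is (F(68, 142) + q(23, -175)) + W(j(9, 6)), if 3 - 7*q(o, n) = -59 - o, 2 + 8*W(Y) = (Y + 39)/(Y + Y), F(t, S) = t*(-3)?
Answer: -172345/896 ≈ -192.35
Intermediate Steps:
F(t, S) = -3*t
W(Y) = -1/4 + (39 + Y)/(16*Y) (W(Y) = -1/4 + ((Y + 39)/(Y + Y))/8 = -1/4 + ((39 + Y)/((2*Y)))/8 = -1/4 + ((39 + Y)*(1/(2*Y)))/8 = -1/4 + ((39 + Y)/(2*Y))/8 = -1/4 + (39 + Y)/(16*Y))
q(o, n) = 62/7 + o/7 (q(o, n) = 3/7 - (-59 - o)/7 = 3/7 + (59/7 + o/7) = 62/7 + o/7)
(F(68, 142) + q(23, -175)) + W(j(9, 6)) = (-3*68 + (62/7 + (1/7)*23)) + (3/16)*(13 - 1*(-8))/(-8) = (-204 + (62/7 + 23/7)) + (3/16)*(-1/8)*(13 + 8) = (-204 + 85/7) + (3/16)*(-1/8)*21 = -1343/7 - 63/128 = -172345/896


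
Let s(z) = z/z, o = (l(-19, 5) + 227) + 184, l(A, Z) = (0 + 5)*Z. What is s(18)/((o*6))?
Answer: 1/2616 ≈ 0.00038226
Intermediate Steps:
l(A, Z) = 5*Z
o = 436 (o = (5*5 + 227) + 184 = (25 + 227) + 184 = 252 + 184 = 436)
s(z) = 1
s(18)/((o*6)) = 1/(436*6) = 1/2616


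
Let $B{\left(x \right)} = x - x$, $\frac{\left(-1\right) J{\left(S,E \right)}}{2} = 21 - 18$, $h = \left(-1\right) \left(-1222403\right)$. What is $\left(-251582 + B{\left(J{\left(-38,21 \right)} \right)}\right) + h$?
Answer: $970821$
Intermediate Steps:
$h = 1222403$
$J{\left(S,E \right)} = -6$ ($J{\left(S,E \right)} = - 2 \left(21 - 18\right) = \left(-2\right) 3 = -6$)
$B{\left(x \right)} = 0$
$\left(-251582 + B{\left(J{\left(-38,21 \right)} \right)}\right) + h = \left(-251582 + 0\right) + 1222403 = -251582 + 1222403 = 970821$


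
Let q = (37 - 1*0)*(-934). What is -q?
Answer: 34558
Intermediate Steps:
q = -34558 (q = (37 + 0)*(-934) = 37*(-934) = -34558)
-q = -1*(-34558) = 34558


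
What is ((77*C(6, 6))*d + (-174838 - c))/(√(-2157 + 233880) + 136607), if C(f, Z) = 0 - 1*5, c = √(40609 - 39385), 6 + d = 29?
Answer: -25093749651/18661240726 - 409821*√34/9330620363 + 9*√875398/9330620363 + 551079*√25747/18661240726 ≈ -1.3402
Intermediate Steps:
d = 23 (d = -6 + 29 = 23)
c = 6*√34 (c = √1224 = 6*√34 ≈ 34.986)
C(f, Z) = -5 (C(f, Z) = 0 - 5 = -5)
((77*C(6, 6))*d + (-174838 - c))/(√(-2157 + 233880) + 136607) = ((77*(-5))*23 + (-174838 - 6*√34))/(√(-2157 + 233880) + 136607) = (-385*23 + (-174838 - 6*√34))/(√231723 + 136607) = (-8855 + (-174838 - 6*√34))/(3*√25747 + 136607) = (-183693 - 6*√34)/(136607 + 3*√25747)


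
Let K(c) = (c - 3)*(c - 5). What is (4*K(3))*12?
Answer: 0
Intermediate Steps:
K(c) = (-5 + c)*(-3 + c) (K(c) = (-3 + c)*(-5 + c) = (-5 + c)*(-3 + c))
(4*K(3))*12 = (4*(15 + 3**2 - 8*3))*12 = (4*(15 + 9 - 24))*12 = (4*0)*12 = 0*12 = 0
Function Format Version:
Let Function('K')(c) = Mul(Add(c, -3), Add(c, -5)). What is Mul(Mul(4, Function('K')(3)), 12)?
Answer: 0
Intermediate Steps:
Function('K')(c) = Mul(Add(-5, c), Add(-3, c)) (Function('K')(c) = Mul(Add(-3, c), Add(-5, c)) = Mul(Add(-5, c), Add(-3, c)))
Mul(Mul(4, Function('K')(3)), 12) = Mul(Mul(4, Add(15, Pow(3, 2), Mul(-8, 3))), 12) = Mul(Mul(4, Add(15, 9, -24)), 12) = Mul(Mul(4, 0), 12) = Mul(0, 12) = 0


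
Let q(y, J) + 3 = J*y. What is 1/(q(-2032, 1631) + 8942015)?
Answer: 1/5627820 ≈ 1.7769e-7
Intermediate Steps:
q(y, J) = -3 + J*y
1/(q(-2032, 1631) + 8942015) = 1/((-3 + 1631*(-2032)) + 8942015) = 1/((-3 - 3314192) + 8942015) = 1/(-3314195 + 8942015) = 1/5627820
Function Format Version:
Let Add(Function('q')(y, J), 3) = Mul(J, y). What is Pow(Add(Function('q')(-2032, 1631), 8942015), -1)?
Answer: Rational(1, 5627820) ≈ 1.7769e-7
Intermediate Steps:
Function('q')(y, J) = Add(-3, Mul(J, y))
Pow(Add(Function('q')(-2032, 1631), 8942015), -1) = Pow(Add(Add(-3, Mul(1631, -2032)), 8942015), -1) = Pow(Add(Add(-3, -3314192), 8942015), -1) = Pow(Add(-3314195, 8942015), -1) = Pow(5627820, -1) = Rational(1, 5627820)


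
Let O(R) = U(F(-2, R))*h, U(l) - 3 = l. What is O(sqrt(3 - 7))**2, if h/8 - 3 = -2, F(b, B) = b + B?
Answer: -192 + 256*I ≈ -192.0 + 256.0*I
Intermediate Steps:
F(b, B) = B + b
h = 8 (h = 24 + 8*(-2) = 24 - 16 = 8)
U(l) = 3 + l
O(R) = 8 + 8*R (O(R) = (3 + (R - 2))*8 = (3 + (-2 + R))*8 = (1 + R)*8 = 8 + 8*R)
O(sqrt(3 - 7))**2 = (8 + 8*sqrt(3 - 7))**2 = (8 + 8*sqrt(-4))**2 = (8 + 8*(2*I))**2 = (8 + 16*I)**2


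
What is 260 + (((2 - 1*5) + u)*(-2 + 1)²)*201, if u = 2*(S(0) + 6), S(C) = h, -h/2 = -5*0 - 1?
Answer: 2873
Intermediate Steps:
h = 2 (h = -2*(-5*0 - 1) = -2*(0 - 1) = -2*(-1) = 2)
S(C) = 2
u = 16 (u = 2*(2 + 6) = 2*8 = 16)
260 + (((2 - 1*5) + u)*(-2 + 1)²)*201 = 260 + (((2 - 1*5) + 16)*(-2 + 1)²)*201 = 260 + (((2 - 5) + 16)*(-1)²)*201 = 260 + ((-3 + 16)*1)*201 = 260 + (13*1)*201 = 260 + 13*201 = 260 + 2613 = 2873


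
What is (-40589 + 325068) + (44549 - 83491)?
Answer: 245537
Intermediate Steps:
(-40589 + 325068) + (44549 - 83491) = 284479 - 38942 = 245537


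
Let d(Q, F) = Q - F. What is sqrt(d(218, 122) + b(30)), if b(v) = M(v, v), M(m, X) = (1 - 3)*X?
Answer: 6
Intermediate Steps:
M(m, X) = -2*X
b(v) = -2*v
sqrt(d(218, 122) + b(30)) = sqrt((218 - 1*122) - 2*30) = sqrt((218 - 122) - 60) = sqrt(96 - 60) = sqrt(36) = 6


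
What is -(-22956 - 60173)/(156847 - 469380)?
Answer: -83129/312533 ≈ -0.26598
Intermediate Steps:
-(-22956 - 60173)/(156847 - 469380) = -(-83129)/(-312533) = -(-83129)*(-1)/312533 = -1*83129/312533 = -83129/312533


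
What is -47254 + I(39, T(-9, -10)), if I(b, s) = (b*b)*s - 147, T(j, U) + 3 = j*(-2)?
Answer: -24586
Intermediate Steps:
T(j, U) = -3 - 2*j (T(j, U) = -3 + j*(-2) = -3 - 2*j)
I(b, s) = -147 + s*b² (I(b, s) = b²*s - 147 = s*b² - 147 = -147 + s*b²)
-47254 + I(39, T(-9, -10)) = -47254 + (-147 + (-3 - 2*(-9))*39²) = -47254 + (-147 + (-3 + 18)*1521) = -47254 + (-147 + 15*1521) = -47254 + (-147 + 22815) = -47254 + 22668 = -24586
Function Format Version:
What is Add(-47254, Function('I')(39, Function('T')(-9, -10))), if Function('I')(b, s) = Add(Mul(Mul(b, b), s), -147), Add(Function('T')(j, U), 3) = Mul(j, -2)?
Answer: -24586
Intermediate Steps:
Function('T')(j, U) = Add(-3, Mul(-2, j)) (Function('T')(j, U) = Add(-3, Mul(j, -2)) = Add(-3, Mul(-2, j)))
Function('I')(b, s) = Add(-147, Mul(s, Pow(b, 2))) (Function('I')(b, s) = Add(Mul(Pow(b, 2), s), -147) = Add(Mul(s, Pow(b, 2)), -147) = Add(-147, Mul(s, Pow(b, 2))))
Add(-47254, Function('I')(39, Function('T')(-9, -10))) = Add(-47254, Add(-147, Mul(Add(-3, Mul(-2, -9)), Pow(39, 2)))) = Add(-47254, Add(-147, Mul(Add(-3, 18), 1521))) = Add(-47254, Add(-147, Mul(15, 1521))) = Add(-47254, Add(-147, 22815)) = Add(-47254, 22668) = -24586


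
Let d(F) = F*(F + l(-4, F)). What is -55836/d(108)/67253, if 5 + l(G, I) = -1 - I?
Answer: 517/403518 ≈ 0.0012812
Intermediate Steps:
l(G, I) = -6 - I (l(G, I) = -5 + (-1 - I) = -6 - I)
d(F) = -6*F (d(F) = F*(F + (-6 - F)) = F*(-6) = -6*F)
-55836/d(108)/67253 = -55836/((-6*108))/67253 = -55836/(-648)*(1/67253) = -55836*(-1/648)*(1/67253) = (517/6)*(1/67253) = 517/403518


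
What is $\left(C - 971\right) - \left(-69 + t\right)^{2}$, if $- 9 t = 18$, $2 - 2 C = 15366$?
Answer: $-13694$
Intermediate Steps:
$C = -7682$ ($C = 1 - 7683 = -7682$)
$t = -2$ ($t = \left(- \frac{1}{9}\right) 18 = -2$)
$\left(C - 971\right) - \left(-69 + t\right)^{2} = \left(-7682 - 971\right) - \left(-69 - 2\right)^{2} = -8653 - \left(-71\right)^{2} = -8653 - 5041 = -13694$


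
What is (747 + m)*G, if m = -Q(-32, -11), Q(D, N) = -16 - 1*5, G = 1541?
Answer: 1183488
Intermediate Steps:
Q(D, N) = -21 (Q(D, N) = -16 - 5 = -21)
m = 21 (m = -1*(-21) = 21)
(747 + m)*G = (747 + 21)*1541 = 768*1541 = 1183488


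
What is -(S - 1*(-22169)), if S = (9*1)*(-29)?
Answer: -21908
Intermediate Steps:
S = -261 (S = 9*(-29) = -261)
-(S - 1*(-22169)) = -(-261 - 1*(-22169)) = -(-261 + 22169) = -1*21908 = -21908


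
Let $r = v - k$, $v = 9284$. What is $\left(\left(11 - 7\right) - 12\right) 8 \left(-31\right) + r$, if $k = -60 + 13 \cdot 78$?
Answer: $10314$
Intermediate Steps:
$k = 954$ ($k = -60 + 1014 = 954$)
$r = 8330$ ($r = 9284 - 954 = 8330$)
$\left(\left(11 - 7\right) - 12\right) 8 \left(-31\right) + r = \left(\left(11 - 7\right) - 12\right) 8 \left(-31\right) + 8330 = \left(4 - 12\right) 8 \left(-31\right) + 8330 = \left(-8\right) 8 \left(-31\right) + 8330 = \left(-64\right) \left(-31\right) + 8330 = 1984 + 8330 = 10314$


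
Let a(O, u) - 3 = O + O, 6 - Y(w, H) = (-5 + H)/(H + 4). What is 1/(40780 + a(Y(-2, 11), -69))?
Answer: 5/203971 ≈ 2.4513e-5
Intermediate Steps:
Y(w, H) = 6 - (-5 + H)/(4 + H) (Y(w, H) = 6 - (-5 + H)/(H + 4) = 6 - (-5 + H)/(4 + H))
a(O, u) = 3 + 2*O (a(O, u) = 3 + (O + O) = 3 + 2*O)
1/(40780 + a(Y(-2, 11), -69)) = 1/(40780 + (3 + 2*((29 + 5*11)/(4 + 11)))) = 1/(40780 + (3 + 2*((29 + 55)/15))) = 1/(40780 + (3 + 2*((1/15)*84))) = 1/(40780 + (3 + 2*(28/5))) = 1/(40780 + (3 + 56/5)) = 1/(40780 + 71/5) = 1/(203971/5) = 5/203971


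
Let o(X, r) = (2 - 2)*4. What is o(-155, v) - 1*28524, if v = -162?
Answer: -28524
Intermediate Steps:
o(X, r) = 0 (o(X, r) = 0*4 = 0)
o(-155, v) - 1*28524 = 0 - 1*28524 = 0 - 28524 = -28524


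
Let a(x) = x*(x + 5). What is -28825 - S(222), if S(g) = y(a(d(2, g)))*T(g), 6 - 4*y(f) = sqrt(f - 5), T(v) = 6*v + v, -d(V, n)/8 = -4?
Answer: -31156 + 2331*sqrt(131)/2 ≈ -17816.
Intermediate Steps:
d(V, n) = 32 (d(V, n) = -8*(-4) = 32)
a(x) = x*(5 + x)
T(v) = 7*v
y(f) = 3/2 - sqrt(-5 + f)/4 (y(f) = 3/2 - sqrt(f - 5)/4 = 3/2 - sqrt(-5 + f)/4)
S(g) = 7*g*(3/2 - 3*sqrt(131)/4) (S(g) = (3/2 - sqrt(-5 + 32*(5 + 32))/4)*(7*g) = (3/2 - sqrt(-5 + 32*37)/4)*(7*g) = (3/2 - sqrt(-5 + 1184)/4)*(7*g) = (3/2 - 3*sqrt(131)/4)*(7*g) = 7*g*(3/2 - 3*sqrt(131)/4))
-28825 - S(222) = -28825 - 21*222*(2 - sqrt(131))/4 = -28825 - (2331 - 2331*sqrt(131)/2) = -28825 + (-2331 + 2331*sqrt(131)/2) = -31156 + 2331*sqrt(131)/2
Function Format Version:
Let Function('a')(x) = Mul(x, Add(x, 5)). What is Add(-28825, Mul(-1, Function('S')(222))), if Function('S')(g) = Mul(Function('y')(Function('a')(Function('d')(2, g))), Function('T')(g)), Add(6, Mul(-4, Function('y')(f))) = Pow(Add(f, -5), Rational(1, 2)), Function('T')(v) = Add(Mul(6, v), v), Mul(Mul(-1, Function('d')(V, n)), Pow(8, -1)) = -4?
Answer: Add(-31156, Mul(Rational(2331, 2), Pow(131, Rational(1, 2)))) ≈ -17816.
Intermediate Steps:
Function('d')(V, n) = 32 (Function('d')(V, n) = Mul(-8, -4) = 32)
Function('a')(x) = Mul(x, Add(5, x))
Function('T')(v) = Mul(7, v)
Function('y')(f) = Add(Rational(3, 2), Mul(Rational(-1, 4), Pow(Add(-5, f), Rational(1, 2)))) (Function('y')(f) = Add(Rational(3, 2), Mul(Rational(-1, 4), Pow(Add(f, -5), Rational(1, 2)))) = Add(Rational(3, 2), Mul(Rational(-1, 4), Pow(Add(-5, f), Rational(1, 2)))))
Function('S')(g) = Mul(7, g, Add(Rational(3, 2), Mul(Rational(-3, 4), Pow(131, Rational(1, 2))))) (Function('S')(g) = Mul(Add(Rational(3, 2), Mul(Rational(-1, 4), Pow(Add(-5, Mul(32, Add(5, 32))), Rational(1, 2)))), Mul(7, g)) = Mul(Add(Rational(3, 2), Mul(Rational(-1, 4), Pow(Add(-5, Mul(32, 37)), Rational(1, 2)))), Mul(7, g)) = Mul(Add(Rational(3, 2), Mul(Rational(-1, 4), Pow(Add(-5, 1184), Rational(1, 2)))), Mul(7, g)) = Mul(Add(Rational(3, 2), Mul(Rational(-1, 4), Pow(1179, Rational(1, 2)))), Mul(7, g)) = Mul(Add(Rational(3, 2), Mul(Rational(-1, 4), Mul(3, Pow(131, Rational(1, 2))))), Mul(7, g)) = Mul(Add(Rational(3, 2), Mul(Rational(-3, 4), Pow(131, Rational(1, 2)))), Mul(7, g)) = Mul(7, g, Add(Rational(3, 2), Mul(Rational(-3, 4), Pow(131, Rational(1, 2))))))
Add(-28825, Mul(-1, Function('S')(222))) = Add(-28825, Mul(-1, Mul(Rational(21, 4), 222, Add(2, Mul(-1, Pow(131, Rational(1, 2))))))) = Add(-28825, Mul(-1, Add(2331, Mul(Rational(-2331, 2), Pow(131, Rational(1, 2)))))) = Add(-28825, Add(-2331, Mul(Rational(2331, 2), Pow(131, Rational(1, 2))))) = Add(-31156, Mul(Rational(2331, 2), Pow(131, Rational(1, 2))))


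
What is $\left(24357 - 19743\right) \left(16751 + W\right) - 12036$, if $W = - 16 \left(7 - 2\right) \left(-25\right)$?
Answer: $86505078$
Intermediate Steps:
$W = 2000$ ($W = - 16 \left(7 - 2\right) \left(-25\right) = \left(-16\right) 5 \left(-25\right) = \left(-80\right) \left(-25\right) = 2000$)
$\left(24357 - 19743\right) \left(16751 + W\right) - 12036 = \left(24357 - 19743\right) \left(16751 + 2000\right) - 12036 = 4614 \cdot 18751 - 12036 = 86517114 - 12036 = 86505078$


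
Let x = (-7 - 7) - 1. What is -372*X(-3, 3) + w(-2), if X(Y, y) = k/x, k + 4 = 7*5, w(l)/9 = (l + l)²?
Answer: 4564/5 ≈ 912.80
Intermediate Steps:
x = -15 (x = -14 - 1 = -15)
w(l) = 36*l² (w(l) = 9*(l + l)² = 9*(2*l)² = 9*(4*l²) = 36*l²)
k = 31 (k = -4 + 7*5 = -4 + 35 = 31)
X(Y, y) = -31/15 (X(Y, y) = 31/(-15) = 31*(-1/15) = -31/15)
-372*X(-3, 3) + w(-2) = -372*(-31/15) + 36*(-2)² = 3844/5 + 36*4 = 3844/5 + 144 = 4564/5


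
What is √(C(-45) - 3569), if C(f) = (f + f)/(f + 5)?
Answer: I*√14267/2 ≈ 59.722*I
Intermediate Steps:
C(f) = 2*f/(5 + f) (C(f) = (2*f)/(5 + f) = 2*f/(5 + f))
√(C(-45) - 3569) = √(2*(-45)/(5 - 45) - 3569) = √(2*(-45)/(-40) - 3569) = √(2*(-45)*(-1/40) - 3569) = √(9/4 - 3569) = √(-14267/4) = I*√14267/2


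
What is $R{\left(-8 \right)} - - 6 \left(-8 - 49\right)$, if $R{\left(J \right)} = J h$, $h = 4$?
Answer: $-374$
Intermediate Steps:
$R{\left(J \right)} = 4 J$ ($R{\left(J \right)} = J 4 = 4 J$)
$R{\left(-8 \right)} - - 6 \left(-8 - 49\right) = 4 \left(-8\right) - - 6 \left(-8 - 49\right) = -32 - \left(-6\right) \left(-57\right) = -32 - 342 = -374$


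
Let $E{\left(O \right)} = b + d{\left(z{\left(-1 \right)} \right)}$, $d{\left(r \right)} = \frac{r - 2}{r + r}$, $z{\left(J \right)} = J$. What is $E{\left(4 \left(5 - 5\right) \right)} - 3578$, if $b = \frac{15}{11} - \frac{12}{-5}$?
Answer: $- \frac{393001}{110} \approx -3572.7$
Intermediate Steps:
$d{\left(r \right)} = \frac{-2 + r}{2 r}$
$b = \frac{207}{55}$ ($b = 15 \cdot \frac{1}{11} - - \frac{12}{5} = \frac{15}{11} + \frac{12}{5} = \frac{207}{55} \approx 3.7636$)
$E{\left(O \right)} = \frac{579}{110}$ ($E{\left(O \right)} = \frac{207}{55} + \frac{-2 - 1}{2 \left(-1\right)} = \frac{207}{55} + \frac{1}{2} \left(-1\right) \left(-3\right) = \frac{207}{55} + \frac{3}{2} = \frac{579}{110}$)
$E{\left(4 \left(5 - 5\right) \right)} - 3578 = \frac{579}{110} - 3578 = - \frac{393001}{110}$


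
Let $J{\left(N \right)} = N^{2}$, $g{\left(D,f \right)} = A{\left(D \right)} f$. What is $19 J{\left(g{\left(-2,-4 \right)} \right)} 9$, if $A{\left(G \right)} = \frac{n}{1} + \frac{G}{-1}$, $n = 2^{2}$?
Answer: $98496$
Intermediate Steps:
$n = 4$
$A{\left(G \right)} = 4 - G$ ($A{\left(G \right)} = \frac{4}{1} + \frac{G}{-1} = 4 \cdot 1 + G \left(-1\right) = 4 - G$)
$g{\left(D,f \right)} = f \left(4 - D\right)$ ($g{\left(D,f \right)} = \left(4 - D\right) f = f \left(4 - D\right)$)
$19 J{\left(g{\left(-2,-4 \right)} \right)} 9 = 19 \left(- 4 \left(4 - -2\right)\right)^{2} \cdot 9 = 19 \left(- 4 \left(4 + 2\right)\right)^{2} \cdot 9 = 19 \left(\left(-4\right) 6\right)^{2} \cdot 9 = 19 \left(-24\right)^{2} \cdot 9 = 19 \cdot 576 \cdot 9 = 10944 \cdot 9 = 98496$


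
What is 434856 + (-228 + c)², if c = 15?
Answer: 480225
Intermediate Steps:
434856 + (-228 + c)² = 434856 + (-228 + 15)² = 434856 + (-213)² = 434856 + 45369 = 480225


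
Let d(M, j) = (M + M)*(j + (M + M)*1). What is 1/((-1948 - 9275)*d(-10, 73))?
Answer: 1/11896380 ≈ 8.4059e-8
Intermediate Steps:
d(M, j) = 2*M*(j + 2*M) (d(M, j) = (2*M)*(j + (2*M)*1) = (2*M)*(j + 2*M) = 2*M*(j + 2*M))
1/((-1948 - 9275)*d(-10, 73)) = 1/((-1948 - 9275)*((2*(-10)*(73 + 2*(-10))))) = 1/((-11223)*((2*(-10)*(73 - 20)))) = -1/(11223*(2*(-10)*53)) = -1/11223/(-1060) = -1/11223*(-1/1060) = 1/11896380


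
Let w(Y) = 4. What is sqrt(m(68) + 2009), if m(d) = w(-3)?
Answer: sqrt(2013) ≈ 44.866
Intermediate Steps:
m(d) = 4
sqrt(m(68) + 2009) = sqrt(4 + 2009) = sqrt(2013)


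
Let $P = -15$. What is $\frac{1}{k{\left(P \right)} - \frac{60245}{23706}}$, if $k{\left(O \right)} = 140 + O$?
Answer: $\frac{23706}{2903005} \approx 0.008166$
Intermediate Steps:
$\frac{1}{k{\left(P \right)} - \frac{60245}{23706}} = \frac{1}{\left(140 - 15\right) - \frac{60245}{23706}} = \frac{1}{125 - \frac{60245}{23706}} = \frac{1}{\frac{2903005}{23706}} = \frac{23706}{2903005}$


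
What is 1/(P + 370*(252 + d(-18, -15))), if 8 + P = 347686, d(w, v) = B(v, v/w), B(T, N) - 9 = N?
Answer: 3/1333669 ≈ 2.2494e-6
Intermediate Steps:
B(T, N) = 9 + N
d(w, v) = 9 + v/w
P = 347678 (P = -8 + 347686 = 347678)
1/(P + 370*(252 + d(-18, -15))) = 1/(347678 + 370*(252 + (9 - 15/(-18)))) = 1/(347678 + 370*(252 + (9 - 15*(-1/18)))) = 1/(347678 + 370*(252 + (9 + ⅚))) = 1/(347678 + 370*(252 + 59/6)) = 1/(347678 + 370*(1571/6)) = 1/(347678 + 290635/3) = 1/(1333669/3) = 3/1333669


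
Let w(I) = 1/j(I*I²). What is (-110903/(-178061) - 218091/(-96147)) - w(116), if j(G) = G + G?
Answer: 3961993244748623/1370389120834176 ≈ 2.8911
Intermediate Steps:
j(G) = 2*G
w(I) = 1/(2*I³) (w(I) = 1/(2*(I*I²)) = 1/(2*I³))
(-110903/(-178061) - 218091/(-96147)) - w(116) = (-110903/(-178061) - 218091/(-96147)) - 1/(2*116³) = (-110903*(-1/178061) - 218091*(-1/96147)) - 1/(2*1560896) = (8531/13697 + 72697/32049) - 1*1/3121792 = 1269140828/438975153 - 1/3121792 = 3961993244748623/1370389120834176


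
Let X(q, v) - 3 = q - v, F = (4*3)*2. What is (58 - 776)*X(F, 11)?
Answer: -11488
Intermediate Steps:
F = 24 (F = 12*2 = 24)
X(q, v) = 3 + q - v (X(q, v) = 3 + (q - v) = 3 + q - v)
(58 - 776)*X(F, 11) = (58 - 776)*(3 + 24 - 1*11) = -718*(3 + 24 - 11) = -718*16 = -11488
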